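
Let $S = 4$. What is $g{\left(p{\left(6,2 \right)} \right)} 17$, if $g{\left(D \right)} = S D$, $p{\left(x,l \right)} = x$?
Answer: $408$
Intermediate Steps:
$g{\left(D \right)} = 4 D$
$g{\left(p{\left(6,2 \right)} \right)} 17 = 4 \cdot 6 \cdot 17 = 24 \cdot 17 = 408$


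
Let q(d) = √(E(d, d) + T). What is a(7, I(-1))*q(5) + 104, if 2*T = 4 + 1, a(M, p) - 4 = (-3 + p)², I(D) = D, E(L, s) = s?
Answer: 104 + 10*√30 ≈ 158.77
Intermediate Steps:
a(M, p) = 4 + (-3 + p)²
T = 5/2 (T = (4 + 1)/2 = (½)*5 = 5/2 ≈ 2.5000)
q(d) = √(5/2 + d) (q(d) = √(d + 5/2) = √(5/2 + d))
a(7, I(-1))*q(5) + 104 = (4 + (-3 - 1)²)*(√(10 + 4*5)/2) + 104 = (4 + (-4)²)*(√(10 + 20)/2) + 104 = (4 + 16)*(√30/2) + 104 = 20*(√30/2) + 104 = 10*√30 + 104 = 104 + 10*√30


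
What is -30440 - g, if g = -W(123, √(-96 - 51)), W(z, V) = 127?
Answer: -30313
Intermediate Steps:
g = -127 (g = -1*127 = -127)
-30440 - g = -30440 - 1*(-127) = -30440 + 127 = -30313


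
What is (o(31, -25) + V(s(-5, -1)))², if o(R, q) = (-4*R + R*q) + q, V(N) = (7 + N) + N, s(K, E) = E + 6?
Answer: 822649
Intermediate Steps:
s(K, E) = 6 + E
V(N) = 7 + 2*N
o(R, q) = q - 4*R + R*q
(o(31, -25) + V(s(-5, -1)))² = ((-25 - 4*31 + 31*(-25)) + (7 + 2*(6 - 1)))² = ((-25 - 124 - 775) + (7 + 2*5))² = (-924 + (7 + 10))² = (-924 + 17)² = (-907)² = 822649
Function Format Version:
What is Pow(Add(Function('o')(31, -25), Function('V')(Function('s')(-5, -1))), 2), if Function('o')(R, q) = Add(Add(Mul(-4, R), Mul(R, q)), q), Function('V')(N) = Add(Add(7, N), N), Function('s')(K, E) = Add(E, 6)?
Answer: 822649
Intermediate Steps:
Function('s')(K, E) = Add(6, E)
Function('V')(N) = Add(7, Mul(2, N))
Function('o')(R, q) = Add(q, Mul(-4, R), Mul(R, q))
Pow(Add(Function('o')(31, -25), Function('V')(Function('s')(-5, -1))), 2) = Pow(Add(Add(-25, Mul(-4, 31), Mul(31, -25)), Add(7, Mul(2, Add(6, -1)))), 2) = Pow(Add(Add(-25, -124, -775), Add(7, Mul(2, 5))), 2) = Pow(Add(-924, Add(7, 10)), 2) = Pow(Add(-924, 17), 2) = Pow(-907, 2) = 822649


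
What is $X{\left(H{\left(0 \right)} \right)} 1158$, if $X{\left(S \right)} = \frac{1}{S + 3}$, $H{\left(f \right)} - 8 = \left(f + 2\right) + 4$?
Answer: $\frac{1158}{17} \approx 68.118$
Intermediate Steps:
$H{\left(f \right)} = 14 + f$ ($H{\left(f \right)} = 8 + \left(\left(f + 2\right) + 4\right) = 8 + \left(\left(2 + f\right) + 4\right) = 8 + \left(6 + f\right) = 14 + f$)
$X{\left(S \right)} = \frac{1}{3 + S}$
$X{\left(H{\left(0 \right)} \right)} 1158 = \frac{1}{3 + \left(14 + 0\right)} 1158 = \frac{1}{3 + 14} \cdot 1158 = \frac{1}{17} \cdot 1158 = \frac{1158}{17}$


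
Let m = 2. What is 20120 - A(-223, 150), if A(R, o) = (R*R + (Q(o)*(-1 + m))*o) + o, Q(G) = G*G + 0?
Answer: -3404759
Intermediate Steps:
Q(G) = G² (Q(G) = G² + 0 = G²)
A(R, o) = o + R² + o³ (A(R, o) = (R*R + (o²*(-1 + 2))*o) + o = (R² + (o²*1)*o) + o = (R² + o²*o) + o = (R² + o³) + o = o + R² + o³)
20120 - A(-223, 150) = 20120 - (150 + (-223)² + 150³) = 20120 - (150 + 49729 + 3375000) = 20120 - 1*3424879 = 20120 - 3424879 = -3404759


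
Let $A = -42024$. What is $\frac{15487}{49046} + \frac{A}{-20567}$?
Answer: $\frac{2379630233}{1008729082} \approx 2.359$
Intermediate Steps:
$\frac{15487}{49046} + \frac{A}{-20567} = \frac{15487}{49046} - \frac{42024}{-20567} = 15487 \cdot \frac{1}{49046} - - \frac{42024}{20567} = \frac{15487}{49046} + \frac{42024}{20567} = \frac{2379630233}{1008729082}$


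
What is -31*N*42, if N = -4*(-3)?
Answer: -15624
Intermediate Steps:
N = 12
-31*N*42 = -31*12*42 = -372*42 = -15624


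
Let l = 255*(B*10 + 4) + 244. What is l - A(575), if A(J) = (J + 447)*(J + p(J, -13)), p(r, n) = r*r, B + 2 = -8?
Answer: -338510636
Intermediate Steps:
B = -10 (B = -2 - 8 = -10)
l = -24236 (l = 255*(-10*10 + 4) + 244 = 255*(-100 + 4) + 244 = 255*(-96) + 244 = -24480 + 244 = -24236)
p(r, n) = r**2
A(J) = (447 + J)*(J + J**2) (A(J) = (J + 447)*(J + J**2) = (447 + J)*(J + J**2))
l - A(575) = -24236 - 575*(447 + 575**2 + 448*575) = -24236 - 575*(447 + 330625 + 257600) = -24236 - 575*588672 = -24236 - 1*338486400 = -24236 - 338486400 = -338510636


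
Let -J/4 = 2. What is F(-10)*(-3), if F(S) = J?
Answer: 24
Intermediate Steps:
J = -8 (J = -4*2 = -8)
F(S) = -8
F(-10)*(-3) = -8*(-3) = 24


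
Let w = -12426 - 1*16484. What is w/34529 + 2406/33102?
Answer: -145650341/190496493 ≈ -0.76458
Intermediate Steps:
w = -28910 (w = -12426 - 16484 = -28910)
w/34529 + 2406/33102 = -28910/34529 + 2406/33102 = -28910*1/34529 + 2406*(1/33102) = -28910/34529 + 401/5517 = -145650341/190496493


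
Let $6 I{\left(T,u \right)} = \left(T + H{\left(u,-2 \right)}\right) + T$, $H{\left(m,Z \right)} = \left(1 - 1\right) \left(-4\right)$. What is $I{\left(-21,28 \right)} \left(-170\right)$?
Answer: $1190$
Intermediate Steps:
$H{\left(m,Z \right)} = 0$ ($H{\left(m,Z \right)} = 0 \left(-4\right) = 0$)
$I{\left(T,u \right)} = \frac{T}{3}$ ($I{\left(T,u \right)} = \frac{\left(T + 0\right) + T}{6} = \frac{T + T}{6} = \frac{2 T}{6} = \frac{T}{3}$)
$I{\left(-21,28 \right)} \left(-170\right) = \frac{1}{3} \left(-21\right) \left(-170\right) = \left(-7\right) \left(-170\right) = 1190$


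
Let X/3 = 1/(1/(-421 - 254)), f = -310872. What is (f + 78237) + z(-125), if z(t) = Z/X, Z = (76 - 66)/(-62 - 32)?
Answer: -4428207224/19035 ≈ -2.3264e+5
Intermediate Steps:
Z = -5/47 (Z = 10/(-94) = 10*(-1/94) = -5/47 ≈ -0.10638)
X = -2025 (X = 3/(1/(-421 - 254)) = 3/(1/(-675)) = 3/(-1/675) = 3*(-675) = -2025)
z(t) = 1/19035 (z(t) = -5/47/(-2025) = -5/47*(-1/2025) = 1/19035)
(f + 78237) + z(-125) = (-310872 + 78237) + 1/19035 = -232635 + 1/19035 = -4428207224/19035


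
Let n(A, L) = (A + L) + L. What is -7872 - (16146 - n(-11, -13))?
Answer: -24055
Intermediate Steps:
n(A, L) = A + 2*L
-7872 - (16146 - n(-11, -13)) = -7872 - (16146 - (-11 + 2*(-13))) = -7872 - (16146 - (-11 - 26)) = -7872 - (16146 - 1*(-37)) = -7872 - (16146 + 37) = -7872 - 1*16183 = -7872 - 16183 = -24055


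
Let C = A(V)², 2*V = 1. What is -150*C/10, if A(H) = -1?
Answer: -15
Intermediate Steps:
V = ½ (V = (½)*1 = ½ ≈ 0.50000)
C = 1 (C = (-1)² = 1)
-150*C/10 = -150/10 = -150*⅒ = -15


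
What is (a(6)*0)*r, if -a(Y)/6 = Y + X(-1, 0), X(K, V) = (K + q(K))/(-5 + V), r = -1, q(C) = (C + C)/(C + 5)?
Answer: 0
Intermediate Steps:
q(C) = 2*C/(5 + C) (q(C) = (2*C)/(5 + C) = 2*C/(5 + C))
X(K, V) = (K + 2*K/(5 + K))/(-5 + V)
a(Y) = -9/5 - 6*Y (a(Y) = -6*(Y - (7 - 1)/((-5 + 0)*(5 - 1))) = -6*(Y - 1*6/(-5*4)) = -6*(Y - 1*(-⅕)*¼*6) = -6*(Y + 3/10) = -6*(3/10 + Y) = -9/5 - 6*Y)
(a(6)*0)*r = ((-9/5 - 6*6)*0)*(-1) = ((-9/5 - 36)*0)*(-1) = -189/5*0*(-1) = 0*(-1) = 0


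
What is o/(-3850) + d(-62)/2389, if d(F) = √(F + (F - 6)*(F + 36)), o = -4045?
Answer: 809/770 + √1706/2389 ≈ 1.0679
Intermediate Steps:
d(F) = √(F + (-6 + F)*(36 + F))
o/(-3850) + d(-62)/2389 = -4045/(-3850) + √(-216 + (-62)² + 31*(-62))/2389 = -4045*(-1/3850) + √(-216 + 3844 - 1922)*(1/2389) = 809/770 + √1706*(1/2389) = 809/770 + √1706/2389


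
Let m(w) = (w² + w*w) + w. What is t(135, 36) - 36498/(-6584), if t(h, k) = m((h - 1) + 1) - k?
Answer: 120337557/3292 ≈ 36555.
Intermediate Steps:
m(w) = w + 2*w² (m(w) = (w² + w²) + w = 2*w² + w = w + 2*w²)
t(h, k) = -k + h*(1 + 2*h) (t(h, k) = ((h - 1) + 1)*(1 + 2*((h - 1) + 1)) - k = ((-1 + h) + 1)*(1 + 2*((-1 + h) + 1)) - k = h*(1 + 2*h) - k = -k + h*(1 + 2*h))
t(135, 36) - 36498/(-6584) = (-1*36 + 135*(1 + 2*135)) - 36498/(-6584) = (-36 + 135*(1 + 270)) - 36498*(-1/6584) = (-36 + 135*271) + 18249/3292 = (-36 + 36585) + 18249/3292 = 36549 + 18249/3292 = 120337557/3292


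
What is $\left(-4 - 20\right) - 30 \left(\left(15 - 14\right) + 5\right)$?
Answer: $-204$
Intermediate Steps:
$\left(-4 - 20\right) - 30 \left(\left(15 - 14\right) + 5\right) = \left(-4 - 20\right) - 30 \left(1 + 5\right) = -24 - 180 = -204$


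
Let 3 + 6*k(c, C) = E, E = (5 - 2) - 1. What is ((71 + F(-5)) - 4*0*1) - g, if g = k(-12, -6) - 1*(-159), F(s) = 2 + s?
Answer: -545/6 ≈ -90.833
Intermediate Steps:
E = 2 (E = 3 - 1 = 2)
k(c, C) = -⅙ (k(c, C) = -½ + (⅙)*2 = -½ + ⅓ = -⅙)
g = 953/6 (g = -⅙ - 1*(-159) = -⅙ + 159 = 953/6 ≈ 158.83)
((71 + F(-5)) - 4*0*1) - g = ((71 + (2 - 5)) - 4*0*1) - 1*953/6 = ((71 - 3) + 0*1) - 953/6 = (68 + 0) - 953/6 = 68 - 953/6 = -545/6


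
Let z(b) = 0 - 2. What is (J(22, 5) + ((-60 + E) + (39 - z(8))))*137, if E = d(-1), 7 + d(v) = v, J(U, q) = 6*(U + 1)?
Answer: 15207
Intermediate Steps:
J(U, q) = 6 + 6*U (J(U, q) = 6*(1 + U) = 6 + 6*U)
d(v) = -7 + v
E = -8 (E = -7 - 1 = -8)
z(b) = -2
(J(22, 5) + ((-60 + E) + (39 - z(8))))*137 = ((6 + 6*22) + ((-60 - 8) + (39 - 1*(-2))))*137 = ((6 + 132) + (-68 + (39 + 2)))*137 = (138 + (-68 + 41))*137 = (138 - 27)*137 = 111*137 = 15207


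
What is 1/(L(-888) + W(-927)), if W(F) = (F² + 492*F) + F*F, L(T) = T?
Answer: 1/1261686 ≈ 7.9259e-7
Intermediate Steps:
W(F) = 2*F² + 492*F (W(F) = (F² + 492*F) + F² = 2*F² + 492*F)
1/(L(-888) + W(-927)) = 1/(-888 + 2*(-927)*(246 - 927)) = 1/(-888 + 2*(-927)*(-681)) = 1/(-888 + 1262574) = 1/1261686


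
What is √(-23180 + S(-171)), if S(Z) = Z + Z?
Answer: I*√23522 ≈ 153.37*I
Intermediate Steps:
S(Z) = 2*Z
√(-23180 + S(-171)) = √(-23180 + 2*(-171)) = √(-23180 - 342) = √(-23522) = I*√23522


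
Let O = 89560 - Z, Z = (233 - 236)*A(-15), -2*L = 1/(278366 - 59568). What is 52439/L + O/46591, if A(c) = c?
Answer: -1069128179651089/46591 ≈ -2.2947e+10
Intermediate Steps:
L = -1/437596 (L = -1/(2*(278366 - 59568)) = -1/2/218798 = -1/2*1/218798 = -1/437596 ≈ -2.2852e-6)
Z = 45 (Z = (233 - 236)*(-15) = -3*(-15) = 45)
O = 89515 (O = 89560 - 1*45 = 89560 - 45 = 89515)
52439/L + O/46591 = 52439/(-1/437596) + 89515/46591 = 52439*(-437596) + 89515*(1/46591) = -22947096644 + 89515/46591 = -1069128179651089/46591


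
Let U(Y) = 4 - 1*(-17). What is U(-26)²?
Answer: 441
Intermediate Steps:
U(Y) = 21 (U(Y) = 4 + 17 = 21)
U(-26)² = 21² = 441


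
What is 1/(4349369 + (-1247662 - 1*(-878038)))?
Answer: 1/3979745 ≈ 2.5127e-7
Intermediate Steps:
1/(4349369 + (-1247662 - 1*(-878038))) = 1/(4349369 + (-1247662 + 878038)) = 1/(4349369 - 369624) = 1/3979745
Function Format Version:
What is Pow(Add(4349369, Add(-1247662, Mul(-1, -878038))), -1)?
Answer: Rational(1, 3979745) ≈ 2.5127e-7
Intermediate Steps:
Pow(Add(4349369, Add(-1247662, Mul(-1, -878038))), -1) = Pow(Add(4349369, Add(-1247662, 878038)), -1) = Pow(Add(4349369, -369624), -1) = Pow(3979745, -1) = Rational(1, 3979745)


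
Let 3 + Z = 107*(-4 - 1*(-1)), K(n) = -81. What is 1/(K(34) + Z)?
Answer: -1/405 ≈ -0.0024691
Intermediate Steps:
Z = -324 (Z = -3 + 107*(-4 - 1*(-1)) = -3 + 107*(-4 + 1) = -3 + 107*(-3) = -3 - 321 = -324)
1/(K(34) + Z) = 1/(-81 - 324) = 1/(-405) = -1/405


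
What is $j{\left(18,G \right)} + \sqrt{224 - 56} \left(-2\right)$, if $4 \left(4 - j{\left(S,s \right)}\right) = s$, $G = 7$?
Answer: $\frac{9}{4} - 4 \sqrt{42} \approx -23.673$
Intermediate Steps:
$j{\left(S,s \right)} = 4 - \frac{s}{4}$
$j{\left(18,G \right)} + \sqrt{224 - 56} \left(-2\right) = \left(4 - \frac{7}{4}\right) + \sqrt{224 - 56} \left(-2\right) = \left(4 - \frac{7}{4}\right) + \sqrt{168} \left(-2\right) = \frac{9}{4} + 2 \sqrt{42} \left(-2\right) = \frac{9}{4} - 4 \sqrt{42}$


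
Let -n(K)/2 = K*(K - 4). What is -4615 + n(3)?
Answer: -4609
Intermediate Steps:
n(K) = -2*K*(-4 + K) (n(K) = -2*K*(K - 4) = -2*K*(-4 + K))
-4615 + n(3) = -4615 + 2*3*(4 - 1*3) = -4615 + 2*3*(4 - 3) = -4615 + 2*3*1 = -4615 + 6 = -4609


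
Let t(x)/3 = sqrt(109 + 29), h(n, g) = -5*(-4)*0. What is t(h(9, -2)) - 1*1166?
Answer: -1166 + 3*sqrt(138) ≈ -1130.8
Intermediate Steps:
h(n, g) = 0 (h(n, g) = 20*0 = 0)
t(x) = 3*sqrt(138) (t(x) = 3*sqrt(109 + 29) = 3*sqrt(138))
t(h(9, -2)) - 1*1166 = 3*sqrt(138) - 1*1166 = 3*sqrt(138) - 1166 = -1166 + 3*sqrt(138)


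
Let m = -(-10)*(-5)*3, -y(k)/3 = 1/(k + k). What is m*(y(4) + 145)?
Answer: -86775/4 ≈ -21694.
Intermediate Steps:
y(k) = -3/(2*k) (y(k) = -3/(k + k) = -3*1/(2*k) = -3/(2*k))
m = -150 (m = -5*10*3 = -50*3 = -150)
m*(y(4) + 145) = -150*(-3/2/4 + 145) = -150*(-3/2*¼ + 145) = -150*(-3/8 + 145) = -150*1157/8 = -86775/4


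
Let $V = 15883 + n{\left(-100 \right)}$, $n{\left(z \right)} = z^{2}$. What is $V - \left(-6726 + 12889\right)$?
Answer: $19720$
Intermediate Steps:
$V = 25883$ ($V = 15883 + \left(-100\right)^{2} = 15883 + 10000 = 25883$)
$V - \left(-6726 + 12889\right) = 25883 - \left(-6726 + 12889\right) = 25883 - 6163 = 19720$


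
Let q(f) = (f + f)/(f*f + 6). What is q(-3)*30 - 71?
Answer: -83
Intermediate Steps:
q(f) = 2*f/(6 + f**2) (q(f) = (2*f)/(f**2 + 6) = (2*f)/(6 + f**2) = 2*f/(6 + f**2))
q(-3)*30 - 71 = (2*(-3)/(6 + (-3)**2))*30 - 71 = (2*(-3)/(6 + 9))*30 - 71 = (2*(-3)/15)*30 - 71 = (2*(-3)*(1/15))*30 - 71 = -2/5*30 - 71 = -12 - 71 = -83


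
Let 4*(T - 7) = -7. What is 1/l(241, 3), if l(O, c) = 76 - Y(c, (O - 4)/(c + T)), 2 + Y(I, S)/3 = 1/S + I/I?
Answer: 316/24931 ≈ 0.012675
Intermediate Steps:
T = 21/4 (T = 7 + (1/4)*(-7) = 7 - 7/4 = 21/4 ≈ 5.2500)
Y(I, S) = -3 + 3/S (Y(I, S) = -6 + 3*(1/S + I/I) = -6 + 3*(1/S + 1) = -6 + 3*(1 + 1/S) = -6 + (3 + 3/S) = -3 + 3/S)
l(O, c) = 79 - 3*(21/4 + c)/(-4 + O) (l(O, c) = 76 - (-3 + 3/(((O - 4)/(c + 21/4)))) = 76 - (-3 + 3/(((-4 + O)/(21/4 + c)))) = 76 - (-3 + 3*((21/4 + c)/(-4 + O))) = 76 - (-3 + 3*(21/4 + c)/(-4 + O)) = 76 + (3 - 3*(21/4 + c)/(-4 + O)) = 79 - 3*(21/4 + c)/(-4 + O))
1/l(241, 3) = 1/((-1327 - 12*3 + 316*241)/(4*(-4 + 241))) = 1/((1/4)*(-1327 - 36 + 76156)/237) = 1/((1/4)*(1/237)*74793) = 1/(24931/316) = 316/24931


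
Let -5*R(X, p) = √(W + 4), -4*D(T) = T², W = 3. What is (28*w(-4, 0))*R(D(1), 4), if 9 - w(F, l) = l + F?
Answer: -364*√7/5 ≈ -192.61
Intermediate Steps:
w(F, l) = 9 - F - l (w(F, l) = 9 - (l + F) = 9 - (F + l) = 9 + (-F - l) = 9 - F - l)
D(T) = -T²/4
R(X, p) = -√7/5 (R(X, p) = -√(3 + 4)/5 = -√7/5)
(28*w(-4, 0))*R(D(1), 4) = (28*(9 - 1*(-4) - 1*0))*(-√7/5) = (28*(9 + 4 + 0))*(-√7/5) = (28*13)*(-√7/5) = 364*(-√7/5) = -364*√7/5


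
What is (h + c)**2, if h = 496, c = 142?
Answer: 407044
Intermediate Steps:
(h + c)**2 = (496 + 142)**2 = 638**2 = 407044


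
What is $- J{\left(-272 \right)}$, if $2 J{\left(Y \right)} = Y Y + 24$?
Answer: $-37004$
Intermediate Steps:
$J{\left(Y \right)} = 12 + \frac{Y^{2}}{2}$ ($J{\left(Y \right)} = \frac{Y Y + 24}{2} = \frac{Y^{2} + 24}{2} = \frac{24 + Y^{2}}{2} = 12 + \frac{Y^{2}}{2}$)
$- J{\left(-272 \right)} = - (12 + \frac{\left(-272\right)^{2}}{2}) = - (12 + \frac{1}{2} \cdot 73984) = - (12 + 36992) = \left(-1\right) 37004 = -37004$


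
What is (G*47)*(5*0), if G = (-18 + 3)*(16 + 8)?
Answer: 0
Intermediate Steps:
G = -360 (G = -15*24 = -360)
(G*47)*(5*0) = (-360*47)*(5*0) = -16920*0 = 0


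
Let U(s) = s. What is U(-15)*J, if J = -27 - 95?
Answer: 1830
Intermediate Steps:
J = -122
U(-15)*J = -15*(-122) = 1830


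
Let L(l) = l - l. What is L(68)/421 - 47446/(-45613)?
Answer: 47446/45613 ≈ 1.0402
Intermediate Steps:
L(l) = 0
L(68)/421 - 47446/(-45613) = 0/421 - 47446/(-45613) = 0*(1/421) - 47446*(-1/45613) = 0 + 47446/45613 = 47446/45613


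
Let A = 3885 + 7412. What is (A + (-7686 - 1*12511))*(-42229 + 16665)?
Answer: 227519600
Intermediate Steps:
A = 11297
(A + (-7686 - 1*12511))*(-42229 + 16665) = (11297 + (-7686 - 1*12511))*(-42229 + 16665) = (11297 + (-7686 - 12511))*(-25564) = (11297 - 20197)*(-25564) = -8900*(-25564) = 227519600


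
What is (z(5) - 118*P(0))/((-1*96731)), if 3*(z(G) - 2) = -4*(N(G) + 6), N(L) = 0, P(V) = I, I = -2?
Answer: -230/96731 ≈ -0.0023777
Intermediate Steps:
P(V) = -2
z(G) = -6 (z(G) = 2 + (-4*(0 + 6))/3 = 2 + (-4*6)/3 = 2 + (⅓)*(-24) = 2 - 8 = -6)
(z(5) - 118*P(0))/((-1*96731)) = (-6 - 118*(-2))/((-1*96731)) = (-6 + 236)/(-96731) = 230*(-1/96731) = -230/96731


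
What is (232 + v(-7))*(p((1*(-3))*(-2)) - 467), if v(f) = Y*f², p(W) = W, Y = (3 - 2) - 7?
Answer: 28582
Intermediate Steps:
Y = -6 (Y = 1 - 7 = -6)
v(f) = -6*f²
(232 + v(-7))*(p((1*(-3))*(-2)) - 467) = (232 - 6*(-7)²)*((1*(-3))*(-2) - 467) = (232 - 6*49)*(-3*(-2) - 467) = (232 - 294)*(6 - 467) = -62*(-461) = 28582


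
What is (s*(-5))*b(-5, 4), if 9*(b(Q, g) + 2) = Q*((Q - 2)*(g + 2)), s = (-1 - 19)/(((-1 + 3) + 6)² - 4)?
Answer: 320/9 ≈ 35.556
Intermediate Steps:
s = -⅓ (s = -20/((2 + 6)² - 4) = -20/(8² - 4) = -20/(64 - 4) = -20/60 = -20*1/60 = -⅓ ≈ -0.33333)
b(Q, g) = -2 + Q*(-2 + Q)*(2 + g)/9 (b(Q, g) = -2 + (Q*((Q - 2)*(g + 2)))/9 = -2 + (Q*((-2 + Q)*(2 + g)))/9 = -2 + (Q*(-2 + Q)*(2 + g))/9 = -2 + Q*(-2 + Q)*(2 + g)/9)
(s*(-5))*b(-5, 4) = (-⅓*(-5))*(-2 - 4/9*(-5) + (2/9)*(-5)² - 2/9*(-5)*4 + (⅑)*4*(-5)²) = 5*(-2 + 20/9 + (2/9)*25 + 40/9 + (⅑)*4*25)/3 = 5*(-2 + 20/9 + 50/9 + 40/9 + 100/9)/3 = (5/3)*(64/3) = 320/9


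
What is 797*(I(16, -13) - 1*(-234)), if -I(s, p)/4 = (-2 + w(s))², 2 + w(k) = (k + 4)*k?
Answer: -318154430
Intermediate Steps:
w(k) = -2 + k*(4 + k) (w(k) = -2 + (k + 4)*k = -2 + (4 + k)*k = -2 + k*(4 + k))
I(s, p) = -4*(-4 + s² + 4*s)² (I(s, p) = -4*(-2 + (-2 + s² + 4*s))² = -4*(-4 + s² + 4*s)²)
797*(I(16, -13) - 1*(-234)) = 797*(-4*(-4 + 16² + 4*16)² - 1*(-234)) = 797*(-4*(-4 + 256 + 64)² + 234) = 797*(-4*316² + 234) = 797*(-4*99856 + 234) = 797*(-399424 + 234) = 797*(-399190) = -318154430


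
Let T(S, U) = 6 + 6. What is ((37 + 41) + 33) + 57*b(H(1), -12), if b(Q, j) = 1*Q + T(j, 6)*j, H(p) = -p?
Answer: -8154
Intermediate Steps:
T(S, U) = 12
b(Q, j) = Q + 12*j (b(Q, j) = 1*Q + 12*j = Q + 12*j)
((37 + 41) + 33) + 57*b(H(1), -12) = ((37 + 41) + 33) + 57*(-1*1 + 12*(-12)) = (78 + 33) + 57*(-1 - 144) = 111 + 57*(-145) = 111 - 8265 = -8154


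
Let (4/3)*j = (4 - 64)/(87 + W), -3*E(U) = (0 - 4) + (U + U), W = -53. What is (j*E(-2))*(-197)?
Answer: 11820/17 ≈ 695.29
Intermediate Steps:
E(U) = 4/3 - 2*U/3 (E(U) = -((0 - 4) + (U + U))/3 = -(-4 + 2*U)/3 = 4/3 - 2*U/3)
j = -45/34 (j = 3*((4 - 64)/(87 - 53))/4 = 3*(-60/34)/4 = 3*(-60*1/34)/4 = (3/4)*(-30/17) = -45/34 ≈ -1.3235)
(j*E(-2))*(-197) = -45*(4/3 - 2/3*(-2))/34*(-197) = -45*(4/3 + 4/3)/34*(-197) = -45/34*8/3*(-197) = -60/17*(-197) = 11820/17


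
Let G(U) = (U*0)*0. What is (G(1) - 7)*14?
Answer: -98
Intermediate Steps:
G(U) = 0 (G(U) = 0*0 = 0)
(G(1) - 7)*14 = (0 - 7)*14 = -7*14 = -98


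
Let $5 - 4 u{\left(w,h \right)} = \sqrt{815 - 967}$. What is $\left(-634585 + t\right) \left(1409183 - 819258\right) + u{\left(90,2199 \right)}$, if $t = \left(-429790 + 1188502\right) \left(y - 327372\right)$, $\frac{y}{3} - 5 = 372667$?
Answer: $\frac{1415514314888697105}{4} - \frac{i \sqrt{38}}{2} \approx 3.5388 \cdot 10^{17} - 3.0822 i$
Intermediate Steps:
$y = 1118016$ ($y = 15 + 3 \cdot 372667 = 15 + 1118001 = 1118016$)
$t = 599871090528$ ($t = \left(-429790 + 1188502\right) \left(1118016 - 327372\right) = 758712 \cdot 790644 = 599871090528$)
$u{\left(w,h \right)} = \frac{5}{4} - \frac{i \sqrt{38}}{2}$ ($u{\left(w,h \right)} = \frac{5}{4} - \frac{\sqrt{815 - 967}}{4} = \frac{5}{4} - \frac{\sqrt{-152}}{4} = \frac{5}{4} - \frac{2 i \sqrt{38}}{4} = \frac{5}{4} - \frac{i \sqrt{38}}{2}$)
$\left(-634585 + t\right) \left(1409183 - 819258\right) + u{\left(90,2199 \right)} = \left(-634585 + 599871090528\right) \left(1409183 - 819258\right) + \left(\frac{5}{4} - \frac{i \sqrt{38}}{2}\right) = 599870455943 \cdot 589925 + \left(\frac{5}{4} - \frac{i \sqrt{38}}{2}\right) = 353878578722174275 + \left(\frac{5}{4} - \frac{i \sqrt{38}}{2}\right) = \frac{1415514314888697105}{4} - \frac{i \sqrt{38}}{2}$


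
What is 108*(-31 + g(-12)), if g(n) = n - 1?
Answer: -4752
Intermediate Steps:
g(n) = -1 + n
108*(-31 + g(-12)) = 108*(-31 + (-1 - 12)) = 108*(-31 - 13) = 108*(-44) = -4752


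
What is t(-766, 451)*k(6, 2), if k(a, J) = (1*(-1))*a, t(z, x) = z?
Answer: 4596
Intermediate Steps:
k(a, J) = -a
t(-766, 451)*k(6, 2) = -(-766)*6 = -766*(-6) = 4596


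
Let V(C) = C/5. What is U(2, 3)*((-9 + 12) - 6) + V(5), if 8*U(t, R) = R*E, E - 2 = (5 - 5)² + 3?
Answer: -37/8 ≈ -4.6250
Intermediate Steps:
V(C) = C/5 (V(C) = C*(⅕) = C/5)
E = 5 (E = 2 + ((5 - 5)² + 3) = 2 + (0² + 3) = 2 + (0 + 3) = 2 + 3 = 5)
U(t, R) = 5*R/8 (U(t, R) = (R*5)/8 = (5*R)/8 = 5*R/8)
U(2, 3)*((-9 + 12) - 6) + V(5) = ((5/8)*3)*((-9 + 12) - 6) + (⅕)*5 = 15*(3 - 6)/8 + 1 = (15/8)*(-3) + 1 = -45/8 + 1 = -37/8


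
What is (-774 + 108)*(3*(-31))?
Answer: 61938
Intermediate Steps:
(-774 + 108)*(3*(-31)) = -666*(-93) = 61938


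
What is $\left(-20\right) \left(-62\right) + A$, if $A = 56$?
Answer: $1296$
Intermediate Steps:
$\left(-20\right) \left(-62\right) + A = \left(-20\right) \left(-62\right) + 56 = 1240 + 56 = 1296$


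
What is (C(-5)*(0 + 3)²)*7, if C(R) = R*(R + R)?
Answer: 3150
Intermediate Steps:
C(R) = 2*R² (C(R) = R*(2*R) = 2*R²)
(C(-5)*(0 + 3)²)*7 = ((2*(-5)²)*(0 + 3)²)*7 = ((2*25)*3²)*7 = (50*9)*7 = 450*7 = 3150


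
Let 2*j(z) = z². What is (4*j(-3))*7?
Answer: 126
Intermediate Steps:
j(z) = z²/2
(4*j(-3))*7 = (4*((½)*(-3)²))*7 = (4*((½)*9))*7 = (4*(9/2))*7 = 18*7 = 126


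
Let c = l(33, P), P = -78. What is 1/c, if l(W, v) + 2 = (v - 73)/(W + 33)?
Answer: -66/283 ≈ -0.23322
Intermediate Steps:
l(W, v) = -2 + (-73 + v)/(33 + W) (l(W, v) = -2 + (v - 73)/(W + 33) = -2 + (-73 + v)/(33 + W))
c = -283/66 (c = (-139 - 78 - 2*33)/(33 + 33) = (-139 - 78 - 66)/66 = (1/66)*(-283) = -283/66 ≈ -4.2879)
1/c = 1/(-283/66) = -66/283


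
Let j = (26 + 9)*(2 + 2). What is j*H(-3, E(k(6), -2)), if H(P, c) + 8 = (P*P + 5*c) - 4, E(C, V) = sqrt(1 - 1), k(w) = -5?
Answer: -420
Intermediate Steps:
E(C, V) = 0 (E(C, V) = sqrt(0) = 0)
H(P, c) = -12 + P**2 + 5*c (H(P, c) = -8 + ((P*P + 5*c) - 4) = -8 + ((P**2 + 5*c) - 4) = -8 + (-4 + P**2 + 5*c) = -12 + P**2 + 5*c)
j = 140 (j = 35*4 = 140)
j*H(-3, E(k(6), -2)) = 140*(-12 + (-3)**2 + 5*0) = 140*(-12 + 9 + 0) = 140*(-3) = -420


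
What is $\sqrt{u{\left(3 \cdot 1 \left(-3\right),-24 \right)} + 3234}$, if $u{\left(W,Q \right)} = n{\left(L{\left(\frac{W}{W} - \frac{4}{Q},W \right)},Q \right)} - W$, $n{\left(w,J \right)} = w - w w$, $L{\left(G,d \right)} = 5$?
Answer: $\sqrt{3223} \approx 56.771$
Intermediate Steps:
$n{\left(w,J \right)} = w - w^{2}$
$u{\left(W,Q \right)} = -20 - W$ ($u{\left(W,Q \right)} = 5 \left(1 - 5\right) - W = 5 \left(-4\right) - W = -20 - W$)
$\sqrt{u{\left(3 \cdot 1 \left(-3\right),-24 \right)} + 3234} = \sqrt{\left(-20 - 3 \cdot 1 \left(-3\right)\right) + 3234} = \sqrt{\left(-20 - 3 \left(-3\right)\right) + 3234} = \sqrt{\left(-20 - -9\right) + 3234} = \sqrt{\left(-20 + 9\right) + 3234} = \sqrt{-11 + 3234} = \sqrt{3223}$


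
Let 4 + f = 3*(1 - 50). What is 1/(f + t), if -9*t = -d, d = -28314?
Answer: -1/3297 ≈ -0.00030331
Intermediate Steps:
f = -151 (f = -4 + 3*(1 - 50) = -4 + 3*(-49) = -4 - 147 = -151)
t = -3146 (t = -(-1)*(-28314)/9 = -⅑*28314 = -3146)
1/(f + t) = 1/(-151 - 3146) = 1/(-3297) = -1/3297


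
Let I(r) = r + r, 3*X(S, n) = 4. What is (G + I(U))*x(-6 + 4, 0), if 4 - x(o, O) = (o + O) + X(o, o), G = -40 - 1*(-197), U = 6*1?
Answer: 2366/3 ≈ 788.67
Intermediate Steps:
X(S, n) = 4/3 (X(S, n) = (⅓)*4 = 4/3)
U = 6
G = 157 (G = -40 + 197 = 157)
I(r) = 2*r
x(o, O) = 8/3 - O - o (x(o, O) = 4 - ((o + O) + 4/3) = 4 - ((O + o) + 4/3) = 4 - (4/3 + O + o) = 4 + (-4/3 - O - o) = 8/3 - O - o)
(G + I(U))*x(-6 + 4, 0) = (157 + 2*6)*(8/3 - 1*0 - (-6 + 4)) = (157 + 12)*(8/3 + 0 - 1*(-2)) = 169*(8/3 + 0 + 2) = 169*(14/3) = 2366/3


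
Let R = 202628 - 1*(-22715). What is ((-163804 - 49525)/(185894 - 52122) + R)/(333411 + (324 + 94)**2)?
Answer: 30144370467/67974235220 ≈ 0.44347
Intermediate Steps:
R = 225343 (R = 202628 + 22715 = 225343)
((-163804 - 49525)/(185894 - 52122) + R)/(333411 + (324 + 94)**2) = ((-163804 - 49525)/(185894 - 52122) + 225343)/(333411 + (324 + 94)**2) = (-213329/133772 + 225343)/(333411 + 418**2) = (-213329*1/133772 + 225343)/(333411 + 174724) = (-213329/133772 + 225343)/508135 = (30144370467/133772)*(1/508135) = 30144370467/67974235220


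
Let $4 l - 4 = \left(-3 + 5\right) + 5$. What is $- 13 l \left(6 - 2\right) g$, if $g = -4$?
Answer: $572$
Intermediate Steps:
$l = \frac{11}{4}$ ($l = 1 + \frac{\left(-3 + 5\right) + 5}{4} = 1 + \frac{2 + 5}{4} = 1 + \frac{1}{4} \cdot 7 = 1 + \frac{7}{4} = \frac{11}{4} \approx 2.75$)
$- 13 l \left(6 - 2\right) g = - 13 \frac{11 \left(6 - 2\right)}{4} \left(-4\right) = - 13 \cdot \frac{11}{4} \cdot 4 \left(-4\right) = \left(-13\right) 11 \left(-4\right) = \left(-143\right) \left(-4\right) = 572$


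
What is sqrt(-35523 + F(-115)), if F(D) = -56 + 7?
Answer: 2*I*sqrt(8893) ≈ 188.61*I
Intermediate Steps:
F(D) = -49
sqrt(-35523 + F(-115)) = sqrt(-35523 - 49) = sqrt(-35572) = 2*I*sqrt(8893)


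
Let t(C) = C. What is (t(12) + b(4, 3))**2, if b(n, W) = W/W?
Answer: 169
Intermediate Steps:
b(n, W) = 1
(t(12) + b(4, 3))**2 = (12 + 1)**2 = 13**2 = 169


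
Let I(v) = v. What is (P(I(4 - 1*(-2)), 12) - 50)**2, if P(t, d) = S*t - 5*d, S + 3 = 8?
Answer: 6400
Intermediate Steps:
S = 5 (S = -3 + 8 = 5)
P(t, d) = -5*d + 5*t (P(t, d) = 5*t - 5*d = -5*d + 5*t)
(P(I(4 - 1*(-2)), 12) - 50)**2 = ((-5*12 + 5*(4 - 1*(-2))) - 50)**2 = ((-60 + 5*(4 + 2)) - 50)**2 = ((-60 + 5*6) - 50)**2 = ((-60 + 30) - 50)**2 = (-30 - 50)**2 = (-80)**2 = 6400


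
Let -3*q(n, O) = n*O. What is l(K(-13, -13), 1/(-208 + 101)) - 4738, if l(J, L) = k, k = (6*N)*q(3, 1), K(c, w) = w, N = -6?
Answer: -4702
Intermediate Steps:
q(n, O) = -O*n/3 (q(n, O) = -n*O/3 = -O*n/3)
k = 36 (k = (6*(-6))*(-⅓*1*3) = -36*(-1) = 36)
l(J, L) = 36
l(K(-13, -13), 1/(-208 + 101)) - 4738 = 36 - 4738 = -4702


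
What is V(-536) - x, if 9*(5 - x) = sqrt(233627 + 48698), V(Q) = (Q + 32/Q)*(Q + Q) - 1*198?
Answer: 574453 + 5*sqrt(11293)/9 ≈ 5.7451e+5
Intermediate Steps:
V(Q) = -198 + 2*Q*(Q + 32/Q) (V(Q) = (Q + 32/Q)*(2*Q) - 198 = 2*Q*(Q + 32/Q) - 198 = -198 + 2*Q*(Q + 32/Q))
x = 5 - 5*sqrt(11293)/9 (x = 5 - sqrt(233627 + 48698)/9 = 5 - 5*sqrt(11293)/9 ≈ -54.038)
V(-536) - x = (-134 + 2*(-536)**2) - (5 - 5*sqrt(11293)/9) = (-134 + 2*287296) + (-5 + 5*sqrt(11293)/9) = (-134 + 574592) + (-5 + 5*sqrt(11293)/9) = 574458 + (-5 + 5*sqrt(11293)/9) = 574453 + 5*sqrt(11293)/9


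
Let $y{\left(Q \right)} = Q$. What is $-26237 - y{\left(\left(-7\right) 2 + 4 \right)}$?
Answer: $-26227$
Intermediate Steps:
$-26237 - y{\left(\left(-7\right) 2 + 4 \right)} = -26237 - \left(\left(-7\right) 2 + 4\right) = -26237 - \left(-14 + 4\right) = -26237 - -10 = -26237 + 10 = -26227$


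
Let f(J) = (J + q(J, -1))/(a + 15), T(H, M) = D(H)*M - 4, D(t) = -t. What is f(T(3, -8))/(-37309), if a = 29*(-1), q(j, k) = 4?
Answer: 12/261163 ≈ 4.5948e-5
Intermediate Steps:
a = -29
T(H, M) = -4 - H*M (T(H, M) = (-H)*M - 4 = -H*M - 4 = -4 - H*M)
f(J) = -2/7 - J/14 (f(J) = (J + 4)/(-29 + 15) = (4 + J)/(-14) = (4 + J)*(-1/14) = -2/7 - J/14)
f(T(3, -8))/(-37309) = (-2/7 - (-4 - 1*3*(-8))/14)/(-37309) = (-2/7 - (-4 + 24)/14)*(-1/37309) = (-2/7 - 1/14*20)*(-1/37309) = (-2/7 - 10/7)*(-1/37309) = -12/7*(-1/37309) = 12/261163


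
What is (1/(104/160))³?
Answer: 8000/2197 ≈ 3.6413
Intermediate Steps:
(1/(104/160))³ = (1/(104*(1/160)))³ = (1/(13/20))³ = (20/13)³ = 8000/2197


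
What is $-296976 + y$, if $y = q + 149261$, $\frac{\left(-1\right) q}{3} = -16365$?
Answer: $-98620$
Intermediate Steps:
$q = 49095$ ($q = \left(-3\right) \left(-16365\right) = 49095$)
$y = 198356$ ($y = 49095 + 149261 = 198356$)
$-296976 + y = -296976 + 198356 = -98620$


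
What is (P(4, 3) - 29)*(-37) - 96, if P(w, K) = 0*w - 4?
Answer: 1125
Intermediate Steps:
P(w, K) = -4 (P(w, K) = 0 - 4 = -4)
(P(4, 3) - 29)*(-37) - 96 = (-4 - 29)*(-37) - 96 = -33*(-37) - 96 = 1221 - 96 = 1125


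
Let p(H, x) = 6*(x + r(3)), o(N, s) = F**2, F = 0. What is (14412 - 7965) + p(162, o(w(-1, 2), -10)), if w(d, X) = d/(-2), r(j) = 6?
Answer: 6483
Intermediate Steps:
w(d, X) = -d/2 (w(d, X) = d*(-1/2) = -d/2)
o(N, s) = 0 (o(N, s) = 0**2 = 0)
p(H, x) = 36 + 6*x (p(H, x) = 6*(x + 6) = 6*(6 + x) = 36 + 6*x)
(14412 - 7965) + p(162, o(w(-1, 2), -10)) = (14412 - 7965) + (36 + 6*0) = 6447 + (36 + 0) = 6447 + 36 = 6483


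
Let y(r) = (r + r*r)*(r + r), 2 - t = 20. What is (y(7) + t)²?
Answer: 586756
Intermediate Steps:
t = -18 (t = 2 - 1*20 = 2 - 20 = -18)
y(r) = 2*r*(r + r²) (y(r) = (r + r²)*(2*r) = 2*r*(r + r²))
(y(7) + t)² = (2*7²*(1 + 7) - 18)² = (2*49*8 - 18)² = (784 - 18)² = 766² = 586756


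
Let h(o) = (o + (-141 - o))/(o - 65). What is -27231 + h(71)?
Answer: -54509/2 ≈ -27255.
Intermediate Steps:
h(o) = -141/(-65 + o)
-27231 + h(71) = -27231 - 141/(-65 + 71) = -27231 - 141/6 = -27231 - 141*⅙ = -27231 - 47/2 = -54509/2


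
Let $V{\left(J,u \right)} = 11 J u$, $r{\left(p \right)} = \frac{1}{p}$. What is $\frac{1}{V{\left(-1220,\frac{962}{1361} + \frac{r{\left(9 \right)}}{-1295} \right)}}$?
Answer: $- \frac{3172491}{30089650316} \approx -0.00010543$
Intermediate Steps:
$V{\left(J,u \right)} = 11 J u$
$\frac{1}{V{\left(-1220,\frac{962}{1361} + \frac{r{\left(9 \right)}}{-1295} \right)}} = \frac{1}{11 \left(-1220\right) \left(\frac{962}{1361} + \frac{1}{9 \left(-1295\right)}\right)} = \frac{1}{11 \left(-1220\right) \left(962 \cdot \frac{1}{1361} + \frac{1}{9} \left(- \frac{1}{1295}\right)\right)} = \frac{1}{11 \left(-1220\right) \left(\frac{962}{1361} - \frac{1}{11655}\right)} = \frac{1}{11 \left(-1220\right) \frac{11210749}{15862455}} = \frac{1}{- \frac{30089650316}{3172491}} = - \frac{3172491}{30089650316}$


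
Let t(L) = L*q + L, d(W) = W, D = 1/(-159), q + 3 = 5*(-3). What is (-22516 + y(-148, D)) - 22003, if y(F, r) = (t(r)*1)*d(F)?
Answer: -7081037/159 ≈ -44535.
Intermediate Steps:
q = -18 (q = -3 + 5*(-3) = -3 - 15 = -18)
D = -1/159 ≈ -0.0062893
t(L) = -17*L (t(L) = L*(-18) + L = -18*L + L = -17*L)
y(F, r) = -17*F*r (y(F, r) = (-17*r*1)*F = (-17*r)*F = -17*F*r)
(-22516 + y(-148, D)) - 22003 = (-22516 - 17*(-148)*(-1/159)) - 22003 = (-22516 - 2516/159) - 22003 = -3582560/159 - 22003 = -7081037/159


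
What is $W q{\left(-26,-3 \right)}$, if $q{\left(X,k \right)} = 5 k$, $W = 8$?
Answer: $-120$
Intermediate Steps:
$W q{\left(-26,-3 \right)} = 8 \cdot 5 \left(-3\right) = 8 \left(-15\right) = -120$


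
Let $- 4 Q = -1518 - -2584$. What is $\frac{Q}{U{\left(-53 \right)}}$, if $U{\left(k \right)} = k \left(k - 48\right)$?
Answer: $- \frac{533}{10706} \approx -0.049785$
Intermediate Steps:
$Q = - \frac{533}{2}$ ($Q = - \frac{-1518 - -2584}{4} = - \frac{-1518 + 2584}{4} = \left(- \frac{1}{4}\right) 1066 = - \frac{533}{2} \approx -266.5$)
$U{\left(k \right)} = k \left(-48 + k\right)$
$\frac{Q}{U{\left(-53 \right)}} = - \frac{533}{2 \left(- 53 \left(-48 - 53\right)\right)} = - \frac{533}{2 \left(\left(-53\right) \left(-101\right)\right)} = - \frac{533}{2 \cdot 5353} = \left(- \frac{533}{2}\right) \frac{1}{5353} = - \frac{533}{10706}$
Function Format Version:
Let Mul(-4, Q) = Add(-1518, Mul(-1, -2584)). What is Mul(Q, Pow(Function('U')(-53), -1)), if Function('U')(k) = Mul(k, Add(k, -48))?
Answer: Rational(-533, 10706) ≈ -0.049785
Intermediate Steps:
Q = Rational(-533, 2) (Q = Mul(Rational(-1, 4), Add(-1518, Mul(-1, -2584))) = Mul(Rational(-1, 4), Add(-1518, 2584)) = Mul(Rational(-1, 4), 1066) = Rational(-533, 2) ≈ -266.50)
Function('U')(k) = Mul(k, Add(-48, k))
Mul(Q, Pow(Function('U')(-53), -1)) = Mul(Rational(-533, 2), Pow(Mul(-53, Add(-48, -53)), -1)) = Mul(Rational(-533, 2), Pow(Mul(-53, -101), -1)) = Mul(Rational(-533, 2), Pow(5353, -1)) = Mul(Rational(-533, 2), Rational(1, 5353)) = Rational(-533, 10706)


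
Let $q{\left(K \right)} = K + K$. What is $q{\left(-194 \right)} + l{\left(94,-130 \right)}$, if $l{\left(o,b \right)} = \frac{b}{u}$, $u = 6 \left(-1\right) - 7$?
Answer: $-378$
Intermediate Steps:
$u = -13$ ($u = -6 - 7 = -13$)
$l{\left(o,b \right)} = - \frac{b}{13}$ ($l{\left(o,b \right)} = \frac{b}{-13} = b \left(- \frac{1}{13}\right) = - \frac{b}{13}$)
$q{\left(K \right)} = 2 K$
$q{\left(-194 \right)} + l{\left(94,-130 \right)} = 2 \left(-194\right) - -10 = -388 + 10 = -378$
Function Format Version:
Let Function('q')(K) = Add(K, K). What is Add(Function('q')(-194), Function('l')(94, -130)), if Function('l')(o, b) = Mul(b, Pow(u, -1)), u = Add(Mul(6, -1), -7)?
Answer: -378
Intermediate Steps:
u = -13 (u = Add(-6, -7) = -13)
Function('l')(o, b) = Mul(Rational(-1, 13), b) (Function('l')(o, b) = Mul(b, Pow(-13, -1)) = Mul(b, Rational(-1, 13)) = Mul(Rational(-1, 13), b))
Function('q')(K) = Mul(2, K)
Add(Function('q')(-194), Function('l')(94, -130)) = Add(Mul(2, -194), Mul(Rational(-1, 13), -130)) = Add(-388, 10) = -378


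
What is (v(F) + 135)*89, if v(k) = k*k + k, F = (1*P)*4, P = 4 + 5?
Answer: 130563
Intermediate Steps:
P = 9
F = 36 (F = (1*9)*4 = 9*4 = 36)
v(k) = k + k**2 (v(k) = k**2 + k = k + k**2)
(v(F) + 135)*89 = (36*(1 + 36) + 135)*89 = (36*37 + 135)*89 = (1332 + 135)*89 = 1467*89 = 130563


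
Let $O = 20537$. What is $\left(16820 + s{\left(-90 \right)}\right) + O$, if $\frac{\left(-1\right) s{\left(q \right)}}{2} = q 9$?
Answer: $38977$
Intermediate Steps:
$s{\left(q \right)} = - 18 q$ ($s{\left(q \right)} = - 2 q 9 = - 2 \cdot 9 q = - 18 q$)
$\left(16820 + s{\left(-90 \right)}\right) + O = \left(16820 - -1620\right) + 20537 = \left(16820 + 1620\right) + 20537 = 18440 + 20537 = 38977$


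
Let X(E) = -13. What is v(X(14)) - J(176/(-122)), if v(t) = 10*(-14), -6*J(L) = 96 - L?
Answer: -22648/183 ≈ -123.76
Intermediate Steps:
J(L) = -16 + L/6 (J(L) = -(96 - L)/6 = -16 + L/6)
v(t) = -140
v(X(14)) - J(176/(-122)) = -140 - (-16 + (176/(-122))/6) = -140 - (-16 + (176*(-1/122))/6) = -140 - (-16 + (1/6)*(-88/61)) = -140 - (-16 - 44/183) = -140 - 1*(-2972/183) = -140 + 2972/183 = -22648/183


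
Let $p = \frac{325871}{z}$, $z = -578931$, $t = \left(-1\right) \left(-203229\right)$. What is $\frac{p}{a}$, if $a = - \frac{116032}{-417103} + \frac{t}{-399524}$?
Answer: $\frac{54304009921864612}{22236656818080489} \approx 2.4421$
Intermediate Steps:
$t = 203229$
$a = - \frac{38409856819}{166642658972}$ ($a = - \frac{116032}{-417103} + \frac{203229}{-399524} = \left(-116032\right) \left(- \frac{1}{417103}\right) + 203229 \left(- \frac{1}{399524}\right) = \frac{116032}{417103} - \frac{203229}{399524} = - \frac{38409856819}{166642658972} \approx -0.23049$)
$p = - \frac{325871}{578931}$ ($p = \frac{325871}{-578931} = 325871 \left(- \frac{1}{578931}\right) = - \frac{325871}{578931} \approx -0.56288$)
$\frac{p}{a} = - \frac{325871}{578931 \left(- \frac{38409856819}{166642658972}\right)} = \left(- \frac{325871}{578931}\right) \left(- \frac{166642658972}{38409856819}\right) = \frac{54304009921864612}{22236656818080489}$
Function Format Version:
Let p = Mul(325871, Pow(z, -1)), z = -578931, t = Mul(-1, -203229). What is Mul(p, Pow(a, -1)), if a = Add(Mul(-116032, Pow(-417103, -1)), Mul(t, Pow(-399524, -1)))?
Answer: Rational(54304009921864612, 22236656818080489) ≈ 2.4421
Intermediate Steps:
t = 203229
a = Rational(-38409856819, 166642658972) (a = Add(Mul(-116032, Pow(-417103, -1)), Mul(203229, Pow(-399524, -1))) = Add(Mul(-116032, Rational(-1, 417103)), Mul(203229, Rational(-1, 399524))) = Add(Rational(116032, 417103), Rational(-203229, 399524)) = Rational(-38409856819, 166642658972) ≈ -0.23049)
p = Rational(-325871, 578931) (p = Mul(325871, Pow(-578931, -1)) = Mul(325871, Rational(-1, 578931)) = Rational(-325871, 578931) ≈ -0.56288)
Mul(p, Pow(a, -1)) = Mul(Rational(-325871, 578931), Pow(Rational(-38409856819, 166642658972), -1)) = Mul(Rational(-325871, 578931), Rational(-166642658972, 38409856819)) = Rational(54304009921864612, 22236656818080489)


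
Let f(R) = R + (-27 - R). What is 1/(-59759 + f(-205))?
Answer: -1/59786 ≈ -1.6726e-5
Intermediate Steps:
f(R) = -27
1/(-59759 + f(-205)) = 1/(-59759 - 27) = 1/(-59786) = -1/59786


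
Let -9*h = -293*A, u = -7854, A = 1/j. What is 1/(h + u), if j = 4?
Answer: -36/282451 ≈ -0.00012746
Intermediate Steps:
A = ¼ (A = 1/4 = ¼ ≈ 0.25000)
h = 293/36 (h = -(-293)/(9*4) = -⅑*(-293/4) = 293/36 ≈ 8.1389)
1/(h + u) = 1/(293/36 - 7854) = 1/(-282451/36) = -36/282451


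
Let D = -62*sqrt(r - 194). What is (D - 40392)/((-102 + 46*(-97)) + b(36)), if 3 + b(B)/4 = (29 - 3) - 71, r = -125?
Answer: 10098/1189 + 31*I*sqrt(319)/2378 ≈ 8.4928 + 0.23283*I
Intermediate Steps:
b(B) = -192 (b(B) = -12 + 4*((29 - 3) - 71) = -12 + 4*(26 - 71) = -12 + 4*(-45) = -12 - 180 = -192)
D = -62*I*sqrt(319) (D = -62*sqrt(-125 - 194) = -62*I*sqrt(319) ≈ -1107.4*I)
(D - 40392)/((-102 + 46*(-97)) + b(36)) = (-62*I*sqrt(319) - 40392)/((-102 + 46*(-97)) - 192) = (-40392 - 62*I*sqrt(319))/((-102 - 4462) - 192) = (-40392 - 62*I*sqrt(319))/(-4564 - 192) = (-40392 - 62*I*sqrt(319))/(-4756) = (-40392 - 62*I*sqrt(319))*(-1/4756) = 10098/1189 + 31*I*sqrt(319)/2378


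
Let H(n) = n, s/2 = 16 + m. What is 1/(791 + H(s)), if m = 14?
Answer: 1/851 ≈ 0.0011751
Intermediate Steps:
s = 60 (s = 2*(16 + 14) = 2*30 = 60)
1/(791 + H(s)) = 1/(791 + 60) = 1/851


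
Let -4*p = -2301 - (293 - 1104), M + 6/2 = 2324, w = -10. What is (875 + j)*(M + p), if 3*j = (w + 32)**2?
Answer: 16748183/6 ≈ 2.7914e+6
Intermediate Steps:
j = 484/3 (j = (-10 + 32)**2/3 = (1/3)*22**2 = (1/3)*484 = 484/3 ≈ 161.33)
M = 2321 (M = -3 + 2324 = 2321)
p = 745/2 (p = -(-2301 - (293 - 1104))/4 = -(-2301 - 1*(-811))/4 = -(-2301 + 811)/4 = -1/4*(-1490) = 745/2 ≈ 372.50)
(875 + j)*(M + p) = (875 + 484/3)*(2321 + 745/2) = (3109/3)*(5387/2) = 16748183/6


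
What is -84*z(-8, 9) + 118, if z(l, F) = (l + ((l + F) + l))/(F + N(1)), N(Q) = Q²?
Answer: 244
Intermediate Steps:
z(l, F) = (F + 3*l)/(1 + F) (z(l, F) = (l + ((l + F) + l))/(F + 1²) = (l + ((F + l) + l))/(F + 1) = (l + (F + 2*l))/(1 + F) = (F + 3*l)/(1 + F))
-84*z(-8, 9) + 118 = -84*(9 + 3*(-8))/(1 + 9) + 118 = -84*(9 - 24)/10 + 118 = -42*(-15)/5 + 118 = -84*(-3/2) + 118 = 126 + 118 = 244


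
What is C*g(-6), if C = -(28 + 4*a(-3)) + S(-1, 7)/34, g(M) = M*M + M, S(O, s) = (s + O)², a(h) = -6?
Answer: -1500/17 ≈ -88.235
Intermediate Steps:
S(O, s) = (O + s)²
g(M) = M + M² (g(M) = M² + M = M + M²)
C = -50/17 (C = -4/(1/(-6 + 7)) + (-1 + 7)²/34 = -4/(1/1) + 6²*(1/34) = -4/1 + 36*(1/34) = -4*1 + 18/17 = -4 + 18/17 = -50/17 ≈ -2.9412)
C*g(-6) = -(-300)*(1 - 6)/17 = -(-300)*(-5)/17 = -50/17*30 = -1500/17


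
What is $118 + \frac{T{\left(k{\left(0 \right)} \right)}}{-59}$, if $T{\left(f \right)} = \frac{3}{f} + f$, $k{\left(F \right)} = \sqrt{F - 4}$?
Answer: $118 - \frac{i}{118} \approx 118.0 - 0.0084746 i$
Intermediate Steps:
$k{\left(F \right)} = \sqrt{-4 + F}$
$T{\left(f \right)} = f + \frac{3}{f}$
$118 + \frac{T{\left(k{\left(0 \right)} \right)}}{-59} = 118 + \frac{\sqrt{-4 + 0} + \frac{3}{\sqrt{-4 + 0}}}{-59} = 118 - \frac{\sqrt{-4} + \frac{3}{\sqrt{-4}}}{59} = 118 - \frac{2 i + \frac{3}{2 i}}{59} = 118 - \frac{2 i + 3 \left(- \frac{i}{2}\right)}{59} = 118 - \frac{2 i - \frac{3 i}{2}}{59} = 118 - \frac{\frac{1}{2} i}{59} = 118 - \frac{i}{118}$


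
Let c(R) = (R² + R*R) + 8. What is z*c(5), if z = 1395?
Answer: 80910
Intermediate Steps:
c(R) = 8 + 2*R² (c(R) = (R² + R²) + 8 = 2*R² + 8 = 8 + 2*R²)
z*c(5) = 1395*(8 + 2*5²) = 1395*(8 + 2*25) = 1395*(8 + 50) = 1395*58 = 80910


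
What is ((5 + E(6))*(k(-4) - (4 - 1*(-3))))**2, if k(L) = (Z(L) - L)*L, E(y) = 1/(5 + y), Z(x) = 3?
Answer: 3841600/121 ≈ 31749.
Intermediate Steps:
k(L) = L*(3 - L) (k(L) = (3 - L)*L = L*(3 - L))
((5 + E(6))*(k(-4) - (4 - 1*(-3))))**2 = ((5 + 1/(5 + 6))*(-4*(3 - 1*(-4)) - (4 - 1*(-3))))**2 = ((5 + 1/11)*(-4*(3 + 4) - (4 + 3)))**2 = ((5 + 1/11)*(-4*7 - 1*7))**2 = (56*(-28 - 7)/11)**2 = ((56/11)*(-35))**2 = (-1960/11)**2 = 3841600/121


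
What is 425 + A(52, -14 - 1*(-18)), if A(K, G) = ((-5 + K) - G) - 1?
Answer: 467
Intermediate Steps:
A(K, G) = -6 + K - G (A(K, G) = (-5 + K - G) - 1 = -6 + K - G)
425 + A(52, -14 - 1*(-18)) = 425 + (-6 + 52 - (-14 - 1*(-18))) = 425 + (-6 + 52 - (-14 + 18)) = 425 + (-6 + 52 - 1*4) = 425 + (-6 + 52 - 4) = 425 + 42 = 467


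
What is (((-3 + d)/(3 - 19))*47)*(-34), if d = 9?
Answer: 2397/4 ≈ 599.25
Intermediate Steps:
(((-3 + d)/(3 - 19))*47)*(-34) = (((-3 + 9)/(3 - 19))*47)*(-34) = ((6/(-16))*47)*(-34) = ((6*(-1/16))*47)*(-34) = -3/8*47*(-34) = -141/8*(-34) = 2397/4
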